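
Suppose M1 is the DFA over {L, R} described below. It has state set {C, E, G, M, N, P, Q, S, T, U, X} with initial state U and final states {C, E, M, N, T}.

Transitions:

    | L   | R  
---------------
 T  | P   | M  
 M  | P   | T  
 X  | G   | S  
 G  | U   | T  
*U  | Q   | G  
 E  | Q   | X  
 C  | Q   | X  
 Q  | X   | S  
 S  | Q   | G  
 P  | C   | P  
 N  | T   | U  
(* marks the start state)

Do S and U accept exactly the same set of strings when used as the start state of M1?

Yes

Reachable states from the start: {C,G,M,P,Q,S,T,U,X}. Unreachable: {E,N} — drop them.
Initial partition by acceptance: {C,M,T} | {G,P,Q,S,U,X}.
Split {C,M,T} by δ(·,R) → {M,T} and {C}.
On input L, block {G,P,Q,S,U,X} splits into {G,Q,S,U,X} and {P}.
Refine {G,Q,S,U,X} on symbol R: members go to different blocks, giving {Q,S,U,X} and {G}.
Refine {Q,S,U,X} on symbol L: members go to different blocks, giving {Q,S,U} and {X}.
Refine {Q,S,U} on symbol L: members go to different blocks, giving {S,U} and {Q}.
Stable partition: {M,T} | {S,U} | {C} | {P} | {G} | {X} | {Q} — 7 equivalence classes.
S and U lie in the same block of the stable partition, so they are equivalent — no string distinguishes them.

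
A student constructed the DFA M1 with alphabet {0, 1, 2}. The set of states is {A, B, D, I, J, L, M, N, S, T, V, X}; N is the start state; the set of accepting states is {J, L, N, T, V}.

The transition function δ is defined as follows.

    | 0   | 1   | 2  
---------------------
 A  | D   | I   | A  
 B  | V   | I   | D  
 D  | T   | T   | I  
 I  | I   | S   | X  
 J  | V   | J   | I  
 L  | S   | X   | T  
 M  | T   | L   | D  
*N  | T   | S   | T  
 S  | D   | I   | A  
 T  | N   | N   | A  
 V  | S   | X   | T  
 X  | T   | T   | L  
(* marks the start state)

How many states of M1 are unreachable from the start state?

4

Starting at N and following transitions, the reachable set is {A, D, I, L, N, S, T, X}. That leaves B, J, M, V unreachable — 4 in total.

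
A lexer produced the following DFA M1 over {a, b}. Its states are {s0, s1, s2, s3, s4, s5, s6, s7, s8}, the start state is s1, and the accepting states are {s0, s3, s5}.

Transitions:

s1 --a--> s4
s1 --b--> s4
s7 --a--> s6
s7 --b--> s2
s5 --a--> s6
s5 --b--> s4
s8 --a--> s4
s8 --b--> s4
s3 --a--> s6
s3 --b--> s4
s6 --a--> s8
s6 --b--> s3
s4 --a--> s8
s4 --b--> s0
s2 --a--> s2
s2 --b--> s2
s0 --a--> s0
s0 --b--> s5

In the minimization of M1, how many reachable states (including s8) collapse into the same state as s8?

Reachable states from the start: {s0,s1,s3,s4,s5,s6,s8}. Unreachable: {s2,s7} — drop them.
Start with accepting vs non-accepting: {s0,s3,s5} | {s1,s4,s6,s8}.
Refine {s0,s3,s5} on symbol a: members go to different blocks, giving {s3,s5} and {s0}.
Refine {s1,s4,s6,s8} on symbol b: members go to different blocks, giving {s1,s8} and {s4} and {s6}.
Stable partition: {s3,s5} | {s1,s8} | {s0} | {s4} | {s6} — 5 equivalence classes.
State s8 belongs to the block {s1,s8}, which has 2 states.

2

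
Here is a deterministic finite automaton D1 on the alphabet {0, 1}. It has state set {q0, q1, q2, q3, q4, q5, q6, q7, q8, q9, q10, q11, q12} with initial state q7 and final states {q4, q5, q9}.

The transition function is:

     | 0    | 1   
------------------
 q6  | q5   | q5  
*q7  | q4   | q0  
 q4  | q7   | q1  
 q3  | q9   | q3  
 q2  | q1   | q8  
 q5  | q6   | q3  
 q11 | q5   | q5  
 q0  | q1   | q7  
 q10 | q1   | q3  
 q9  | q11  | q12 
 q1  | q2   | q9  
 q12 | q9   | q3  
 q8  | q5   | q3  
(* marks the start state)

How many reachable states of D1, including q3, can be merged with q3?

3

First remove the unreachable states {q10}; 12 states remain.
Start with accepting vs non-accepting: {q4,q5,q9} | {q0,q1,q2,q3,q6,q7,q8,q11,q12}.
On input 0, block {q0,q1,q2,q3,q6,q7,q8,q11,q12} splits into {q3,q6,q7,q8,q11,q12} and {q0,q1,q2}.
Refine {q4,q5,q9} on symbol 1: members go to different blocks, giving {q5,q9} and {q4}.
On input 0, block {q3,q6,q7,q8,q11,q12} splits into {q3,q6,q8,q11,q12} and {q7}.
Split {q3,q6,q8,q11,q12} by δ(·,1) → {q3,q8,q12} and {q6,q11}.
Refine {q0,q1,q2} on symbol 1: members go to different blocks, giving {q0} and {q1} and {q2}.
No further refinement is possible. Final partition (8 blocks): {q5,q9} | {q3,q8,q12} | {q0} | {q4} | {q7} | {q6,q11} | {q1} | {q2}.
State q3 belongs to the block {q3,q8,q12}, which has 3 states.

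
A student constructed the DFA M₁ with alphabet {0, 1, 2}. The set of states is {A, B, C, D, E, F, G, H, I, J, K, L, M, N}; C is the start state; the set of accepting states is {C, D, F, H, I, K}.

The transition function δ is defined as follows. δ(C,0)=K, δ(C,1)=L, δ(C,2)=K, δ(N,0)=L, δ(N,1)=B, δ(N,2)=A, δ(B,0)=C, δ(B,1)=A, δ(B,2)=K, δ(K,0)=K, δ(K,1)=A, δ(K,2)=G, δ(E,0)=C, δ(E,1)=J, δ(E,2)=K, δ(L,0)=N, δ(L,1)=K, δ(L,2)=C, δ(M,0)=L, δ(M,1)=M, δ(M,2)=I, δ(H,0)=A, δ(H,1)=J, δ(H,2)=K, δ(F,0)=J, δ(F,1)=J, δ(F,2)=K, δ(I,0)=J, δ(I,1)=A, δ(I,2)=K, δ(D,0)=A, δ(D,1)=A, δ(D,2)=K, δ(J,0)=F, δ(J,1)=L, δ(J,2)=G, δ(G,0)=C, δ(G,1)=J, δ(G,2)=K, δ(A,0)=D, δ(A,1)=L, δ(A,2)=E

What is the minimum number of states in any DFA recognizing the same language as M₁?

7

First remove the unreachable states {H,I,M}; 11 states remain.
Start with accepting vs non-accepting: {C,D,F,K} | {A,B,E,G,J,L,N}.
Split {C,D,F,K} by δ(·,0) → {C,K} and {D,F}.
On input 2, block {C,K} splits into {C} and {K}.
Split {A,B,E,G,J,L,N} by δ(·,0) → {B,E,G} and {A,J} and {L,N}.
On input 1, block {L,N} splits into {L} and {N}.
Stable partition: {C} | {B,E,G} | {D,F} | {K} | {A,J} | {L} | {N} — 7 equivalence classes.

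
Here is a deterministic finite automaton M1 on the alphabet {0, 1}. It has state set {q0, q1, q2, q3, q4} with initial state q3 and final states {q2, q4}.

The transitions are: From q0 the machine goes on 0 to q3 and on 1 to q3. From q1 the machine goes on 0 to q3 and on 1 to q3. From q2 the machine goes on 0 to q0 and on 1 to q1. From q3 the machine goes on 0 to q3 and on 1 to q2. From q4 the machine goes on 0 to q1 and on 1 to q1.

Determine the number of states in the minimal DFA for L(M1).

First remove the unreachable states {q4}; 4 states remain.
Initial partition by acceptance: {q2} | {q0,q1,q3}.
On input 1, block {q0,q1,q3} splits into {q0,q1} and {q3}.
No further refinement is possible. Final partition (3 blocks): {q2} | {q0,q1} | {q3}.

3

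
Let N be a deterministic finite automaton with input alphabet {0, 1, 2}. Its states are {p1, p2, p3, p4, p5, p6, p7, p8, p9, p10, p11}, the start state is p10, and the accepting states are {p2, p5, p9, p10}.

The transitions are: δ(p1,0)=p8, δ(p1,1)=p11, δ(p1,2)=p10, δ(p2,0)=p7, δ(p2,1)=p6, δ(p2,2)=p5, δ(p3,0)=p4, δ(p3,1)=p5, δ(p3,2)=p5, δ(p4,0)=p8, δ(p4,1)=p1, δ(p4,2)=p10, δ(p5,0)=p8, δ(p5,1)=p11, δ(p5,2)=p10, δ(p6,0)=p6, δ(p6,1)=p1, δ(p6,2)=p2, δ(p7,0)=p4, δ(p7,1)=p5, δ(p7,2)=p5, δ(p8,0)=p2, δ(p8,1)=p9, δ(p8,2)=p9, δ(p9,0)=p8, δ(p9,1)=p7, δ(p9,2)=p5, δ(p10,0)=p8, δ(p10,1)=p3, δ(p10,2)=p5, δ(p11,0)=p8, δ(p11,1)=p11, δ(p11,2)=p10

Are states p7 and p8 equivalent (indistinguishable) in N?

All states are reachable from the start state.
P0 = {p2,p5,p9,p10} | {p1,p3,p4,p6,p7,p8,p11}.
Refine {p1,p3,p4,p6,p7,p8,p11} on symbol 0: members go to different blocks, giving {p1,p3,p4,p6,p7,p11} and {p8}.
On input 0, block {p2,p5,p9,p10} splits into {p5,p9,p10} and {p2}.
Refine {p1,p3,p4,p6,p7,p11} on symbol 0: members go to different blocks, giving {p1,p4,p11} and {p3,p6,p7}.
Refine {p5,p9,p10} on symbol 1: members go to different blocks, giving {p9,p10} and {p5}.
On input 0, block {p3,p6,p7} splits into {p3,p7} and {p6}.
No further refinement is possible. Final partition (7 blocks): {p9,p10} | {p1,p4,p11} | {p8} | {p2} | {p3,p7} | {p5} | {p6}.
p7 and p8 end up in different blocks, so they are distinguishable. For instance, the string '0' is accepted from only p8.

No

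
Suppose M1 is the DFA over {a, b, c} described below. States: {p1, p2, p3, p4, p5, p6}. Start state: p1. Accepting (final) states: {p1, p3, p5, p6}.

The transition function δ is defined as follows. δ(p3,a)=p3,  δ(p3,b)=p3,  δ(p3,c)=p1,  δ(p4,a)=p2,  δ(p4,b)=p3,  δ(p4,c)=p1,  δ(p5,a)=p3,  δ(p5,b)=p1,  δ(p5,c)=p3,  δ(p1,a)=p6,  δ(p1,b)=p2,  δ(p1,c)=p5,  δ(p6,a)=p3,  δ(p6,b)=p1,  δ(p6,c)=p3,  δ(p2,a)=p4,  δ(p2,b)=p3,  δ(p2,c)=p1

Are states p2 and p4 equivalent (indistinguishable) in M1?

Yes

Initial partition by acceptance: {p1,p3,p5,p6} | {p2,p4}.
On input b, block {p1,p3,p5,p6} splits into {p3,p5,p6} and {p1}.
Split {p3,p5,p6} by δ(·,b) → {p5,p6} and {p3}.
Stable partition: {p5,p6} | {p2,p4} | {p1} | {p3} — 4 equivalence classes.
p2 and p4 lie in the same block of the stable partition, so they are equivalent — no string distinguishes them.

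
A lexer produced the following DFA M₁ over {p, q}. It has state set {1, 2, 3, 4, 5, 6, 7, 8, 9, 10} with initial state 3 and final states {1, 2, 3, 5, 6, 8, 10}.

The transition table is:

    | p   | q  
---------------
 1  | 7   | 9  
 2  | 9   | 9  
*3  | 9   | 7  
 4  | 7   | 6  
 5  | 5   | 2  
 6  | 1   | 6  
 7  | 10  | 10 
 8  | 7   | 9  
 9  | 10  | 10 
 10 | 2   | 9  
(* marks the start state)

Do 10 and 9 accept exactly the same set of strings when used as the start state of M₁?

No

States {1,4,5,6,8} cannot be reached from the start state, so discard them.
Initial partition by acceptance: {2,3,10} | {7,9}.
Refine {2,3,10} on symbol p: members go to different blocks, giving {2,3} and {10}.
No further refinement is possible. Final partition (3 blocks): {2,3} | {7,9} | {10}.
10 and 9 end up in different blocks, so they are distinguishable. For instance, the string 'ε' is accepted from only 10.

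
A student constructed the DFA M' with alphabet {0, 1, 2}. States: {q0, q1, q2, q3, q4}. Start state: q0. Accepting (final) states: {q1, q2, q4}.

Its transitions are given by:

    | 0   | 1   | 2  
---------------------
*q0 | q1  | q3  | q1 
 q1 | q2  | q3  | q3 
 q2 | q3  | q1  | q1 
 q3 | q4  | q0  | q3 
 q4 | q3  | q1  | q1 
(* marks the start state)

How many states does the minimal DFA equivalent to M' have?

4

P0 = {q1,q2,q4} | {q0,q3}.
On input 0, block {q1,q2,q4} splits into {q2,q4} and {q1}.
Split {q0,q3} by δ(·,0) → {q0} and {q3}.
No further refinement is possible. Final partition (4 blocks): {q2,q4} | {q0} | {q1} | {q3}.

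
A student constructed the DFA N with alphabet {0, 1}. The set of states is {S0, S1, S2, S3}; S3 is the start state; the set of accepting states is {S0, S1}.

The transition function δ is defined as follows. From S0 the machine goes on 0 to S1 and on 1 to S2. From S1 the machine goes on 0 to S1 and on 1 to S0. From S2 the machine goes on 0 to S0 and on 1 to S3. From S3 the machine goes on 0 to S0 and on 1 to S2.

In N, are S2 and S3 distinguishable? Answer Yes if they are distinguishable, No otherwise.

All states are reachable from the start state.
Start with accepting vs non-accepting: {S0,S1} | {S2,S3}.
On input 1, block {S0,S1} splits into {S0} and {S1}.
The partition is now stable with 3 blocks: {S0} | {S2,S3} | {S1}.
S2 and S3 lie in the same block of the stable partition, so they are equivalent — no string distinguishes them.

No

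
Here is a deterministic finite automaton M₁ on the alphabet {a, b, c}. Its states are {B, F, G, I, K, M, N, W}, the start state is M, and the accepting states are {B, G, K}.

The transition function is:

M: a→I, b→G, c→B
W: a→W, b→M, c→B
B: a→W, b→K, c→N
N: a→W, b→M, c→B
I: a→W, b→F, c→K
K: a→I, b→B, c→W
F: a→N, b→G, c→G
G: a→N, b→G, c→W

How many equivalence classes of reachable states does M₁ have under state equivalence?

Start with accepting vs non-accepting: {B,G,K} | {F,I,M,N,W}.
Split {F,I,M,N,W} by δ(·,b) → {I,N,W} and {F,M}.
No further refinement is possible. Final partition (3 blocks): {B,G,K} | {I,N,W} | {F,M}.

3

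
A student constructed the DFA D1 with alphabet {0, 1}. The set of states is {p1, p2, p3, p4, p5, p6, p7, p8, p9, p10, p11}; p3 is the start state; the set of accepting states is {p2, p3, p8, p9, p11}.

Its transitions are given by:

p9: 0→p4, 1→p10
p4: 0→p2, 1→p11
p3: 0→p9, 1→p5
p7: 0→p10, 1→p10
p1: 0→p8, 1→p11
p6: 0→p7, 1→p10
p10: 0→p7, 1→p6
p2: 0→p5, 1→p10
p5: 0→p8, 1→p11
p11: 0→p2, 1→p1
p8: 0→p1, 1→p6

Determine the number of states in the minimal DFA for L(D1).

4

All states are reachable from the start state.
P0 = {p2,p3,p8,p9,p11} | {p1,p4,p5,p6,p7,p10}.
On input 0, block {p2,p3,p8,p9,p11} splits into {p2,p8,p9} and {p3,p11}.
Refine {p1,p4,p5,p6,p7,p10} on symbol 0: members go to different blocks, giving {p1,p4,p5} and {p6,p7,p10}.
No further refinement is possible. Final partition (4 blocks): {p2,p8,p9} | {p1,p4,p5} | {p3,p11} | {p6,p7,p10}.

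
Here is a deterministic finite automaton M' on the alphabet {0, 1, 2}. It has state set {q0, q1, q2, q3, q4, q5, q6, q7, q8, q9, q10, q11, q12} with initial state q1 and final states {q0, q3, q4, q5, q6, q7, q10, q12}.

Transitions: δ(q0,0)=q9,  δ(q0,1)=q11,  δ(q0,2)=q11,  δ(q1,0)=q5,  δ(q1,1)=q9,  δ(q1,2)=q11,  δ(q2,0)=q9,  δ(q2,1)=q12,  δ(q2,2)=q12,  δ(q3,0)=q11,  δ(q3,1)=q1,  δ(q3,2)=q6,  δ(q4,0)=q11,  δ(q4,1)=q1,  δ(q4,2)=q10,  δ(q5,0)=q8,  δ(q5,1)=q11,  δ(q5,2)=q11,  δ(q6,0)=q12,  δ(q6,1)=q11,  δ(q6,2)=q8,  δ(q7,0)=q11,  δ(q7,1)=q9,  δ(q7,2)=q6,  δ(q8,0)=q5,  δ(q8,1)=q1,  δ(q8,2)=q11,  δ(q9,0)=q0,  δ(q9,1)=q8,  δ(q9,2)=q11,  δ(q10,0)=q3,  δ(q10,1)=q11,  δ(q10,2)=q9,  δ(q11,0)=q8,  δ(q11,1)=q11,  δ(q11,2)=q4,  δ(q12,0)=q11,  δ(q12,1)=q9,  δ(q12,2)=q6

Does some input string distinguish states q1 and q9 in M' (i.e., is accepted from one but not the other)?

Reachable states from the start: {q0,q1,q3,q4,q5,q6,q8,q9,q10,q11,q12}. Unreachable: {q2,q7} — drop them.
Start with accepting vs non-accepting: {q0,q3,q4,q5,q6,q10,q12} | {q1,q8,q9,q11}.
On input 0, block {q0,q3,q4,q5,q6,q10,q12} splits into {q0,q3,q4,q5,q12} and {q6,q10}.
Refine {q0,q3,q4,q5,q12} on symbol 2: members go to different blocks, giving {q3,q4,q12} and {q0,q5}.
Refine {q1,q8,q9,q11} on symbol 0: members go to different blocks, giving {q1,q8,q9} and {q11}.
Stable partition: {q3,q4,q12} | {q1,q8,q9} | {q6,q10} | {q0,q5} | {q11} — 5 equivalence classes.
q1 and q9 lie in the same block of the stable partition, so they are equivalent — no string distinguishes them.

No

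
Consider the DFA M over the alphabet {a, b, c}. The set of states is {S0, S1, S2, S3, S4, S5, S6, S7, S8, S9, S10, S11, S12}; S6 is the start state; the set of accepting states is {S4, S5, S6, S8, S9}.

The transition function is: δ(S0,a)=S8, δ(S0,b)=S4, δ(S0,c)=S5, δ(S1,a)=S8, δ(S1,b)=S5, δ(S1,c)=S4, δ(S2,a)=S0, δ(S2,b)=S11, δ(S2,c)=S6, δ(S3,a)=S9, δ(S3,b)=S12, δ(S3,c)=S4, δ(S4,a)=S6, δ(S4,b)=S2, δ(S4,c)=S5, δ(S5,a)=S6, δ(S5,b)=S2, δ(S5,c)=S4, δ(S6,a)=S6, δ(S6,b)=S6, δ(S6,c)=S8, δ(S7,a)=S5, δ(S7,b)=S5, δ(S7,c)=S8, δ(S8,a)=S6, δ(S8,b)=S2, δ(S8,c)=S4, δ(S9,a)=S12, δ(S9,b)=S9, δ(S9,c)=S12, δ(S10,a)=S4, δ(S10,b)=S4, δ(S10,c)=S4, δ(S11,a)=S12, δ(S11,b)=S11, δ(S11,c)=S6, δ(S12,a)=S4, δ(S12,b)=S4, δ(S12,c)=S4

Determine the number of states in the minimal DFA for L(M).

States {S1,S3,S7,S9,S10} cannot be reached from the start state, so discard them.
Start with accepting vs non-accepting: {S4,S5,S6,S8} | {S0,S2,S11,S12}.
Split {S4,S5,S6,S8} by δ(·,b) → {S4,S5,S8} and {S6}.
On input a, block {S0,S2,S11,S12} splits into {S0,S12} and {S2,S11}.
No further refinement is possible. Final partition (4 blocks): {S4,S5,S8} | {S0,S12} | {S6} | {S2,S11}.

4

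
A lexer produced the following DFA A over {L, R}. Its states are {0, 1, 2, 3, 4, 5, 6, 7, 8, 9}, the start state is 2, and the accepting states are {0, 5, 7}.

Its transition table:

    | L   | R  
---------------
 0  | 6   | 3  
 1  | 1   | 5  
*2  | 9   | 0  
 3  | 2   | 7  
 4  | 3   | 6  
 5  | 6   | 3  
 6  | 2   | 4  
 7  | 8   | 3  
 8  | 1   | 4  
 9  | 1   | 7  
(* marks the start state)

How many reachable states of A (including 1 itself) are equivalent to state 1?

4

Every state is reachable, so we keep all 10.
Initial partition by acceptance: {0,5,7} | {1,2,3,4,6,8,9}.
Split {1,2,3,4,6,8,9} by δ(·,R) → {1,2,3,9} and {4,6,8}.
No further refinement is possible. Final partition (3 blocks): {0,5,7} | {1,2,3,9} | {4,6,8}.
The equivalence class containing 1 is {1,2,3,9}, of size 4.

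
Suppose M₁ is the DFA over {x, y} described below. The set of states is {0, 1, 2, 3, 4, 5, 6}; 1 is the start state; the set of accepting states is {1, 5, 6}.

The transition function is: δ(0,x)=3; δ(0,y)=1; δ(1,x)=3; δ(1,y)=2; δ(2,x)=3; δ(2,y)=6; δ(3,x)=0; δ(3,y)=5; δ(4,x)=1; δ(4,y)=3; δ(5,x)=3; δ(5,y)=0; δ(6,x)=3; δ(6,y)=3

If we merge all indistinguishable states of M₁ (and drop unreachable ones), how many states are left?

2

States {4} cannot be reached from the start state, so discard them.
Initial partition by acceptance: {1,5,6} | {0,2,3}.
No further refinement is possible. Final partition (2 blocks): {1,5,6} | {0,2,3}.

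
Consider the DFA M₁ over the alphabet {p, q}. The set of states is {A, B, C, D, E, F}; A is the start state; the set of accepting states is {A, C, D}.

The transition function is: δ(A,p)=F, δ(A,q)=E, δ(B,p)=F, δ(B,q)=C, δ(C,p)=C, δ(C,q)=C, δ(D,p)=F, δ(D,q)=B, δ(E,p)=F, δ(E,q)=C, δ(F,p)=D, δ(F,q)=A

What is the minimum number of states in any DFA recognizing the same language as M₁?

Every state is reachable, so we keep all 6.
P0 = {A,C,D} | {B,E,F}.
Split {A,C,D} by δ(·,p) → {A,D} and {C}.
Split {B,E,F} by δ(·,p) → {B,E} and {F}.
No further refinement is possible. Final partition (4 blocks): {A,D} | {B,E} | {C} | {F}.

4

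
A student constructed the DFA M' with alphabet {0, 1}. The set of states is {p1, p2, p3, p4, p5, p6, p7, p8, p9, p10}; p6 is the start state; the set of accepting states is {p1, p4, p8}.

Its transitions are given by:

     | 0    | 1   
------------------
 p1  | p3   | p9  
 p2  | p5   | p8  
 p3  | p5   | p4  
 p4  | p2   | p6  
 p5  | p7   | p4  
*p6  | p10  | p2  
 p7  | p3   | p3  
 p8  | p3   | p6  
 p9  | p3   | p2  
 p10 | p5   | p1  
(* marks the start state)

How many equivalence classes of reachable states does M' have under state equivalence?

4

All states are reachable from the start state.
Initial partition by acceptance: {p1,p4,p8} | {p2,p3,p5,p6,p7,p9,p10}.
Refine {p2,p3,p5,p6,p7,p9,p10} on symbol 1: members go to different blocks, giving {p2,p3,p5,p10} and {p6,p7,p9}.
Refine {p2,p3,p5,p10} on symbol 0: members go to different blocks, giving {p2,p3,p10} and {p5}.
Stable partition: {p1,p4,p8} | {p2,p3,p10} | {p6,p7,p9} | {p5} — 4 equivalence classes.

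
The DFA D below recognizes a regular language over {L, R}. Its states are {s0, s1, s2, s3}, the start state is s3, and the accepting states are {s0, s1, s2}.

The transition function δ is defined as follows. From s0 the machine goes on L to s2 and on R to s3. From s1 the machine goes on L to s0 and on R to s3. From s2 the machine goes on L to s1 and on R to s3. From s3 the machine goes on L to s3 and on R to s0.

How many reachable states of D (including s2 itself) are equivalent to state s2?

3

Every state is reachable, so we keep all 4.
Initial partition by acceptance: {s0,s1,s2} | {s3}.
No further refinement is possible. Final partition (2 blocks): {s0,s1,s2} | {s3}.
State s2 belongs to the block {s0,s1,s2}, which has 3 states.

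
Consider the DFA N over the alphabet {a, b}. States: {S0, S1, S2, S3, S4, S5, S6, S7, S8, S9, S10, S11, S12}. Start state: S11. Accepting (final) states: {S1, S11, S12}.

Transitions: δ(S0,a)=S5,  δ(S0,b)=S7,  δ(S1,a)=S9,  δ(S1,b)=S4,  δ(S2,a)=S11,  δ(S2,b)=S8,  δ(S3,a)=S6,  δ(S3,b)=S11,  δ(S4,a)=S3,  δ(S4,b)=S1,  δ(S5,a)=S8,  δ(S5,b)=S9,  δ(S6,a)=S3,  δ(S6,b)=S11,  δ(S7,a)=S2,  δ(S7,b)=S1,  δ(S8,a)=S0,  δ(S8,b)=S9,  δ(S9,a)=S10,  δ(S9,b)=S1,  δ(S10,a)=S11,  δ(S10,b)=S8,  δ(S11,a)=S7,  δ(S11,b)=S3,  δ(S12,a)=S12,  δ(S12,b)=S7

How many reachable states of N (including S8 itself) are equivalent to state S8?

Reachable states from the start: {S0,S1,S2,S3,S4,S5,S6,S7,S8,S9,S10,S11}. Unreachable: {S12} — drop them.
P0 = {S1,S11} | {S0,S2,S3,S4,S5,S6,S7,S8,S9,S10}.
On input a, block {S0,S2,S3,S4,S5,S6,S7,S8,S9,S10} splits into {S0,S3,S4,S5,S6,S7,S8,S9} and {S2,S10}.
On input a, block {S0,S3,S4,S5,S6,S7,S8,S9} splits into {S0,S3,S4,S5,S6,S8} and {S7,S9}.
Refine {S0,S3,S4,S5,S6,S8} on symbol b: members go to different blocks, giving {S0,S5,S8} and {S3,S4,S6}.
The partition is now stable with 5 blocks: {S1,S11} | {S0,S5,S8} | {S2,S10} | {S7,S9} | {S3,S4,S6}.
State S8 belongs to the block {S0,S5,S8}, which has 3 states.

3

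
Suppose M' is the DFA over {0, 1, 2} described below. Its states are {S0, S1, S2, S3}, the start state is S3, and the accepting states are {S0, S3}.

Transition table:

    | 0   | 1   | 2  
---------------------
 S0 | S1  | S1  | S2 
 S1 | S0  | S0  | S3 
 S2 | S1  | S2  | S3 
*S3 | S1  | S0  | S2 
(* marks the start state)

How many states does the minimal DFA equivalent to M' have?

Every state is reachable, so we keep all 4.
Start with accepting vs non-accepting: {S0,S3} | {S1,S2}.
Split {S0,S3} by δ(·,1) → {S0} and {S3}.
On input 0, block {S1,S2} splits into {S1} and {S2}.
No further refinement is possible. Final partition (4 blocks): {S0} | {S1} | {S3} | {S2}.

4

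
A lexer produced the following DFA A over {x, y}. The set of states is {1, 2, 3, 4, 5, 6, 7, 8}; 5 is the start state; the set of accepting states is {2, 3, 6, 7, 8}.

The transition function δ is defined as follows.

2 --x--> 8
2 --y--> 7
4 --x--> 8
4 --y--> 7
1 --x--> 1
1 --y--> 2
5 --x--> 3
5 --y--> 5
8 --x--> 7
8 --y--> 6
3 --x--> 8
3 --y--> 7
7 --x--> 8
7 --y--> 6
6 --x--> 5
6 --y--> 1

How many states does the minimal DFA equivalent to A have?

First remove the unreachable states {4}; 7 states remain.
Initial partition by acceptance: {2,3,6,7,8} | {1,5}.
Refine {2,3,6,7,8} on symbol x: members go to different blocks, giving {2,3,7,8} and {6}.
Refine {2,3,7,8} on symbol y: members go to different blocks, giving {2,3} and {7,8}.
Refine {1,5} on symbol x: members go to different blocks, giving {1} and {5}.
No further refinement is possible. Final partition (5 blocks): {2,3} | {1} | {6} | {7,8} | {5}.

5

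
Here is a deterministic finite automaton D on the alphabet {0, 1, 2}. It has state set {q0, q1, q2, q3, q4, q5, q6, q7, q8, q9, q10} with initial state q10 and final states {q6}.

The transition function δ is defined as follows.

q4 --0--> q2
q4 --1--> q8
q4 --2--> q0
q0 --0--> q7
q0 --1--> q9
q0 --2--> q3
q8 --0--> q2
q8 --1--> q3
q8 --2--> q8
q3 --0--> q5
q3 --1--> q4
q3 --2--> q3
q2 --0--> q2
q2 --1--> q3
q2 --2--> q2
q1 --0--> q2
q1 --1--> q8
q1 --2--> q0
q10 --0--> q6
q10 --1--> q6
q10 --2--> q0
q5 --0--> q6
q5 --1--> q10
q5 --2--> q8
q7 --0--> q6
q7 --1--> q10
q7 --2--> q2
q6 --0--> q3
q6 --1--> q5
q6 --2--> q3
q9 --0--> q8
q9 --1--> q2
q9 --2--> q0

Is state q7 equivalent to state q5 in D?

States {q1} cannot be reached from the start state, so discard them.
Start with accepting vs non-accepting: {q6} | {q0,q2,q3,q4,q5,q7,q8,q9,q10}.
Refine {q0,q2,q3,q4,q5,q7,q8,q9,q10} on symbol 0: members go to different blocks, giving {q0,q2,q3,q4,q8,q9} and {q5,q7,q10}.
On input 0, block {q0,q2,q3,q4,q8,q9} splits into {q2,q4,q8,q9} and {q0,q3}.
Refine {q2,q4,q8,q9} on symbol 1: members go to different blocks, giving {q2,q8} and {q4,q9}.
On input 1, block {q5,q7,q10} splits into {q5,q7} and {q10}.
Stable partition: {q6} | {q2,q8} | {q5,q7} | {q0,q3} | {q4,q9} | {q10} — 6 equivalence classes.
q7 and q5 lie in the same block of the stable partition, so they are equivalent — no string distinguishes them.

Yes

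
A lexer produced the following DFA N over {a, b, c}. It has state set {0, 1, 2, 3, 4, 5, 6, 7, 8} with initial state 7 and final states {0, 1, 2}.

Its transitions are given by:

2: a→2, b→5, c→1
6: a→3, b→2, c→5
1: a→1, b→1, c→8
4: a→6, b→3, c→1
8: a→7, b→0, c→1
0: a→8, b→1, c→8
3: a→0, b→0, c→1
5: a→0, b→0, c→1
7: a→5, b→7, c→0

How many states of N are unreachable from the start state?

4

No path from 7 leads to 2, 3, 4, 6; the other 5 states are all reachable.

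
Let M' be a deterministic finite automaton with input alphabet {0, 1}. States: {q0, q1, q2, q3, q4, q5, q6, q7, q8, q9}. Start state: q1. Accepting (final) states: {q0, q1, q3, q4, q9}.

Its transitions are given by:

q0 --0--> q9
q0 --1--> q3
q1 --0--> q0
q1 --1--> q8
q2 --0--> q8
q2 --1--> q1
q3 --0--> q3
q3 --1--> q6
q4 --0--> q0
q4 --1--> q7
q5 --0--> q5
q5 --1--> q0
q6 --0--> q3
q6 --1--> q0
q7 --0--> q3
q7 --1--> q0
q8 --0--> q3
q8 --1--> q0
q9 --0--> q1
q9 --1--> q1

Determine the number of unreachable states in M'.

4

BFS from q1 reaches {q0, q1, q3, q6, q8, q9}; the 4 state(s) q2, q4, q5, q7 are never visited.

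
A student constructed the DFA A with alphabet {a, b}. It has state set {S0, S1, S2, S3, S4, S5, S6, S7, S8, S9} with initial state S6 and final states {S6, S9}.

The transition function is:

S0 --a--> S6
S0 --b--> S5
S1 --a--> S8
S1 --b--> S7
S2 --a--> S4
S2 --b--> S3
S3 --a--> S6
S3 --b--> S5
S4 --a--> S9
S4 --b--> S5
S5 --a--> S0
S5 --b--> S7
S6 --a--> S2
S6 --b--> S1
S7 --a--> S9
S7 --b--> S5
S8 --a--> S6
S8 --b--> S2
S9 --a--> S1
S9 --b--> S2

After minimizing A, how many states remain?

3

Initial partition by acceptance: {S6,S9} | {S0,S1,S2,S3,S4,S5,S7,S8}.
Split {S0,S1,S2,S3,S4,S5,S7,S8} by δ(·,a) → {S0,S3,S4,S7,S8} and {S1,S2,S5}.
The partition is now stable with 3 blocks: {S6,S9} | {S0,S3,S4,S7,S8} | {S1,S2,S5}.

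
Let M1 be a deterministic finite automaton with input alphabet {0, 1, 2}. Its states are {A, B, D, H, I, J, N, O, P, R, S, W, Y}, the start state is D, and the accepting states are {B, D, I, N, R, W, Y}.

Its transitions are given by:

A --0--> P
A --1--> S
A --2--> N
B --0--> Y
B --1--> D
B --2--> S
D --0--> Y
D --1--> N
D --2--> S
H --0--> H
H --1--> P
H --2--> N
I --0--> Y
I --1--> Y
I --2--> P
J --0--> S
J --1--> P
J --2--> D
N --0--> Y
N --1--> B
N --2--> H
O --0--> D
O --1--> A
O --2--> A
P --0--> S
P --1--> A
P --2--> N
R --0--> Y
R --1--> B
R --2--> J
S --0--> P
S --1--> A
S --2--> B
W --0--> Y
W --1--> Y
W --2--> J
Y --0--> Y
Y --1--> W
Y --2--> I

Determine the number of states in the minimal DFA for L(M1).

Reachable states from the start: {A,B,D,H,I,J,N,P,S,W,Y}. Unreachable: {O,R} — drop them.
P0 = {B,D,I,N,W,Y} | {A,H,J,P,S}.
Split {B,D,I,N,W,Y} by δ(·,2) → {B,D,I,N,W} and {Y}.
Refine {B,D,I,N,W} on symbol 1: members go to different blocks, giving {B,D,N} and {I,W}.
Stable partition: {B,D,N} | {A,H,J,P,S} | {Y} | {I,W} — 4 equivalence classes.

4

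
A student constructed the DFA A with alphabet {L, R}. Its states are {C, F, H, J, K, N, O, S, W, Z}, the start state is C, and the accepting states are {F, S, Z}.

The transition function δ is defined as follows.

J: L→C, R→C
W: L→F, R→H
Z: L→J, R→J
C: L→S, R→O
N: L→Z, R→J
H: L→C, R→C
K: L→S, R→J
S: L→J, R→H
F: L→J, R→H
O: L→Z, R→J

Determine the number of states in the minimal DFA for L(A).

First remove the unreachable states {F,K,N,W}; 6 states remain.
Start with accepting vs non-accepting: {S,Z} | {C,H,J,O}.
Split {C,H,J,O} by δ(·,L) → {C,O} and {H,J}.
Split {C,O} by δ(·,R) → {O} and {C}.
The partition is now stable with 4 blocks: {S,Z} | {O} | {H,J} | {C}.

4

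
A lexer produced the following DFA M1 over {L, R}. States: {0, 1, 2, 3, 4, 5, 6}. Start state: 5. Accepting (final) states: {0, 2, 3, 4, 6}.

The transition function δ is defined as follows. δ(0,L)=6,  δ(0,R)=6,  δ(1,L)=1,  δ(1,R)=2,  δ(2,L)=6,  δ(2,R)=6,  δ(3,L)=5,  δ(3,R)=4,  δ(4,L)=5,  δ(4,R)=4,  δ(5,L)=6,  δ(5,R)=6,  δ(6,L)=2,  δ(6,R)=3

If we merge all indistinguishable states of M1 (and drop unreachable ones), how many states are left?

States {0,1} cannot be reached from the start state, so discard them.
Start with accepting vs non-accepting: {2,3,4,6} | {5}.
Refine {2,3,4,6} on symbol L: members go to different blocks, giving {2,6} and {3,4}.
On input R, block {2,6} splits into {2} and {6}.
No further refinement is possible. Final partition (4 blocks): {2} | {5} | {3,4} | {6}.

4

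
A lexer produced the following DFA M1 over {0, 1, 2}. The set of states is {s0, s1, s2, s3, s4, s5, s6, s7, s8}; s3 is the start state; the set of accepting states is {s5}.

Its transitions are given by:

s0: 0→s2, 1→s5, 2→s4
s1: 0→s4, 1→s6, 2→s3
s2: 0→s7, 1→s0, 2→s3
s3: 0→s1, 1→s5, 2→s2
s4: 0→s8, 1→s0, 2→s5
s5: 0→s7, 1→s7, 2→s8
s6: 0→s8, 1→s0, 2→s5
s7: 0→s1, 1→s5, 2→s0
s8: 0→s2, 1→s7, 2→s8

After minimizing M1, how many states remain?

P0 = {s5} | {s0,s1,s2,s3,s4,s6,s7,s8}.
Split {s0,s1,s2,s3,s4,s6,s7,s8} by δ(·,1) → {s1,s2,s4,s6,s8} and {s0,s3,s7}.
Refine {s1,s2,s4,s6,s8} on symbol 0: members go to different blocks, giving {s1,s4,s6,s8} and {s2}.
Split {s1,s4,s6,s8} by δ(·,0) → {s1,s4,s6} and {s8}.
On input 0, block {s1,s4,s6} splits into {s4,s6} and {s1}.
On input 0, block {s0,s3,s7} splits into {s3,s7} and {s0}.
Split {s3,s7} by δ(·,2) → {s3} and {s7}.
Stable partition: {s5} | {s4,s6} | {s3} | {s2} | {s8} | {s1} | {s0} | {s7} — 8 equivalence classes.

8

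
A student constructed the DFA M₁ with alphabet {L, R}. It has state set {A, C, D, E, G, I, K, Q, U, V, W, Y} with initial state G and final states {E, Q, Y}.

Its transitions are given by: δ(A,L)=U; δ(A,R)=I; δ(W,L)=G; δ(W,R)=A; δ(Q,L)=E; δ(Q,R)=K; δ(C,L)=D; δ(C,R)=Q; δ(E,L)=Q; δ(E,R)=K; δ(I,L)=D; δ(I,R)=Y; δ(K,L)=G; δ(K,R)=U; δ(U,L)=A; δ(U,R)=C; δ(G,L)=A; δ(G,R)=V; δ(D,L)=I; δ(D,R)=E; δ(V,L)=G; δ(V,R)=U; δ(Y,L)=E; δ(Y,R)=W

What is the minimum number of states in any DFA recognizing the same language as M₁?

Initial partition by acceptance: {E,Q,Y} | {A,C,D,G,I,K,U,V,W}.
Refine {A,C,D,G,I,K,U,V,W} on symbol R: members go to different blocks, giving {A,G,K,U,V,W} and {C,D,I}.
Split {A,G,K,U,V,W} by δ(·,R) → {G,K,V,W} and {A,U}.
On input L, block {G,K,V,W} splits into {K,V,W} and {G}.
Stable partition: {E,Q,Y} | {K,V,W} | {C,D,I} | {A,U} | {G} — 5 equivalence classes.

5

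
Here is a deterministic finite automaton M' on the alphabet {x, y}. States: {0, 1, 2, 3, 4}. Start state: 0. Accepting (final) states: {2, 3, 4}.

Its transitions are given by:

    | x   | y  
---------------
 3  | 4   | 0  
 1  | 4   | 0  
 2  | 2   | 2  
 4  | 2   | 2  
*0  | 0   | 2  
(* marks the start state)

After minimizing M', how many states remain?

First remove the unreachable states {1,3,4}; 2 states remain.
P0 = {2} | {0}.
Stable partition: {2} | {0} — 2 equivalence classes.

2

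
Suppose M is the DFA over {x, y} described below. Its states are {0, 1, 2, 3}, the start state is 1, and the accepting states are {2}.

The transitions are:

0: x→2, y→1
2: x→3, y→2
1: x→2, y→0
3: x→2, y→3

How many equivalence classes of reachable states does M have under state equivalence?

2

All states are reachable from the start state.
Initial partition by acceptance: {2} | {0,1,3}.
Stable partition: {2} | {0,1,3} — 2 equivalence classes.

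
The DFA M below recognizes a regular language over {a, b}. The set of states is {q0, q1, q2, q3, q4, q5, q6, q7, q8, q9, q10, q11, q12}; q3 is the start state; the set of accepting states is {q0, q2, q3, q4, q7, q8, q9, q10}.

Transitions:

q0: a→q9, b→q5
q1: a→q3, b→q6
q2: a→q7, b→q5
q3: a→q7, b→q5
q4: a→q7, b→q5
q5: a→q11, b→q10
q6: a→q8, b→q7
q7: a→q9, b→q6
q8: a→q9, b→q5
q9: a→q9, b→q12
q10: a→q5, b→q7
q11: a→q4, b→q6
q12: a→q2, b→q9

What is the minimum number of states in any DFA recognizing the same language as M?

6

States {q0,q1} cannot be reached from the start state, so discard them.
P0 = {q2,q3,q4,q7,q8,q9,q10} | {q5,q6,q11,q12}.
On input a, block {q2,q3,q4,q7,q8,q9,q10} splits into {q2,q3,q4,q7,q8,q9} and {q10}.
Refine {q5,q6,q11,q12} on symbol a: members go to different blocks, giving {q6,q11,q12} and {q5}.
Split {q2,q3,q4,q7,q8,q9} by δ(·,b) → {q2,q3,q4,q8} and {q7,q9}.
Refine {q6,q11,q12} on symbol b: members go to different blocks, giving {q6,q12} and {q11}.
Stable partition: {q2,q3,q4,q8} | {q6,q12} | {q10} | {q5} | {q7,q9} | {q11} — 6 equivalence classes.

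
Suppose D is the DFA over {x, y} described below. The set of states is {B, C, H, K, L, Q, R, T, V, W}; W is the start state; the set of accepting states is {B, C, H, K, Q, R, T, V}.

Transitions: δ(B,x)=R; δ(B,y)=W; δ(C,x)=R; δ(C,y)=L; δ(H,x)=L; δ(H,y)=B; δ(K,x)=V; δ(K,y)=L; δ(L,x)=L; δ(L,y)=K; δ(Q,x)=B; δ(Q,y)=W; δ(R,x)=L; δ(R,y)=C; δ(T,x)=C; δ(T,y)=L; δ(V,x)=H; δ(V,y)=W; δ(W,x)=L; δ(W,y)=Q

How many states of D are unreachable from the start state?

1

Starting at W and following transitions, the reachable set is {B, C, H, K, L, Q, R, V, W}. That leaves T unreachable — 1 in total.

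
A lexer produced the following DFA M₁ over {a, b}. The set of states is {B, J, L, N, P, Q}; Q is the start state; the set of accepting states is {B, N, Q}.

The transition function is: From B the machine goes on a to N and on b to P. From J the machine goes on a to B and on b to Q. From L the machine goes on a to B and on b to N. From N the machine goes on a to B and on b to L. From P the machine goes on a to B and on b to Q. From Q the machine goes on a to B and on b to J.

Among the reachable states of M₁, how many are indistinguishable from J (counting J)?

Start with accepting vs non-accepting: {B,N,Q} | {J,L,P}.
No further refinement is possible. Final partition (2 blocks): {B,N,Q} | {J,L,P}.
State J belongs to the block {J,L,P}, which has 3 states.

3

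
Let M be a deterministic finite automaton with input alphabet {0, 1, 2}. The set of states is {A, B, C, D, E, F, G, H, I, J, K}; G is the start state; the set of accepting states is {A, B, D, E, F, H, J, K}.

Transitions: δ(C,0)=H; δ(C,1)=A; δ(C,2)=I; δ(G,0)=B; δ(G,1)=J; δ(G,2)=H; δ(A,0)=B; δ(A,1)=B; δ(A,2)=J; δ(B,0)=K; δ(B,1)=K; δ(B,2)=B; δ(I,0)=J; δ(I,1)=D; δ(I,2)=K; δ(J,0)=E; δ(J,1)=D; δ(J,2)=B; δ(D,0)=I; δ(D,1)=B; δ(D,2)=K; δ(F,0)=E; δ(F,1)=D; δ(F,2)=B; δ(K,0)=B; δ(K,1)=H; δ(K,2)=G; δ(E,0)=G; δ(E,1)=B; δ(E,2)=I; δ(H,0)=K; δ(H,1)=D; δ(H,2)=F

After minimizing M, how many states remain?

8

Reachable states from the start: {B,D,E,F,G,H,I,J,K}. Unreachable: {A,C} — drop them.
Start with accepting vs non-accepting: {B,D,E,F,H,J,K} | {G,I}.
Refine {B,D,E,F,H,J,K} on symbol 0: members go to different blocks, giving {B,F,H,J,K} and {D,E}.
Split {B,F,H,J,K} by δ(·,0) → {B,H,K} and {F,J}.
Split {B,H,K} by δ(·,1) → {B,K} and {H}.
On input 1, block {B,K} splits into {B} and {K}.
On input 0, block {G,I} splits into {G} and {I}.
Split {D,E} by δ(·,0) → {D} and {E}.
The partition is now stable with 8 blocks: {B} | {G} | {D} | {F,J} | {H} | {K} | {I} | {E}.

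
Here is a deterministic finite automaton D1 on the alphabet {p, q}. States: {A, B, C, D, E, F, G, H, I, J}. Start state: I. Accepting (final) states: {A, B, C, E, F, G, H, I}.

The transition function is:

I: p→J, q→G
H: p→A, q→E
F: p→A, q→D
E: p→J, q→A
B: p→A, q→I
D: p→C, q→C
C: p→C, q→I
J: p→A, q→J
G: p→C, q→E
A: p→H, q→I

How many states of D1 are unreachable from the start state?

3

BFS from I reaches {A, C, E, G, H, I, J}; the 3 state(s) B, D, F are never visited.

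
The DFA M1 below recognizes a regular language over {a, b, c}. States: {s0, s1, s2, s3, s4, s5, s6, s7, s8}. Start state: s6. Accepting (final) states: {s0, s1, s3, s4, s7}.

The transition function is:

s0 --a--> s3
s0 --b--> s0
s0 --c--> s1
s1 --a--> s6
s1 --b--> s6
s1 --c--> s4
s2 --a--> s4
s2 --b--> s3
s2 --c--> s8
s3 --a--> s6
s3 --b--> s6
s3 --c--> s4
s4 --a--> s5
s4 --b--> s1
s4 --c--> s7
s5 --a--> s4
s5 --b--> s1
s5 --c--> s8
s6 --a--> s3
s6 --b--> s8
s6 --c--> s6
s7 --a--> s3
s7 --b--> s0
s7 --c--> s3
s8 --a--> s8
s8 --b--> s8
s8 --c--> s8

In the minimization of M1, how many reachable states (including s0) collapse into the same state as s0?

First remove the unreachable states {s2}; 8 states remain.
Start with accepting vs non-accepting: {s0,s1,s3,s4,s7} | {s5,s6,s8}.
Refine {s0,s1,s3,s4,s7} on symbol a: members go to different blocks, giving {s1,s3,s4} and {s0,s7}.
Refine {s1,s3,s4} on symbol b: members go to different blocks, giving {s1,s3} and {s4}.
Refine {s5,s6,s8} on symbol a: members go to different blocks, giving {s5} and {s6} and {s8}.
Stable partition: {s1,s3} | {s5} | {s0,s7} | {s4} | {s6} | {s8} — 6 equivalence classes.
State s0 belongs to the block {s0,s7}, which has 2 states.

2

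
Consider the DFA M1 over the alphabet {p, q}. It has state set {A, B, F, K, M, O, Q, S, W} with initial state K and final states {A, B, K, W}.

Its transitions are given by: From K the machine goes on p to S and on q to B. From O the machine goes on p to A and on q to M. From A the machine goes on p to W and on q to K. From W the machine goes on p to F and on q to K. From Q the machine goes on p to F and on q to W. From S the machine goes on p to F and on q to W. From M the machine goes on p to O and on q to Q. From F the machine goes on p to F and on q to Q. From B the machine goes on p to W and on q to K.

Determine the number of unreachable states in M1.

3

No path from K leads to A, M, O; the other 6 states are all reachable.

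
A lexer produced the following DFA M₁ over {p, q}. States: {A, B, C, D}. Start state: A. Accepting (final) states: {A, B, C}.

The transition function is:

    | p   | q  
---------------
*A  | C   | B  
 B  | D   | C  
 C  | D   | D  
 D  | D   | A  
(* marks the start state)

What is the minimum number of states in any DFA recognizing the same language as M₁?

All states are reachable from the start state.
Initial partition by acceptance: {A,B,C} | {D}.
On input p, block {A,B,C} splits into {B,C} and {A}.
Refine {B,C} on symbol q: members go to different blocks, giving {B} and {C}.
Stable partition: {B} | {D} | {A} | {C} — 4 equivalence classes.

4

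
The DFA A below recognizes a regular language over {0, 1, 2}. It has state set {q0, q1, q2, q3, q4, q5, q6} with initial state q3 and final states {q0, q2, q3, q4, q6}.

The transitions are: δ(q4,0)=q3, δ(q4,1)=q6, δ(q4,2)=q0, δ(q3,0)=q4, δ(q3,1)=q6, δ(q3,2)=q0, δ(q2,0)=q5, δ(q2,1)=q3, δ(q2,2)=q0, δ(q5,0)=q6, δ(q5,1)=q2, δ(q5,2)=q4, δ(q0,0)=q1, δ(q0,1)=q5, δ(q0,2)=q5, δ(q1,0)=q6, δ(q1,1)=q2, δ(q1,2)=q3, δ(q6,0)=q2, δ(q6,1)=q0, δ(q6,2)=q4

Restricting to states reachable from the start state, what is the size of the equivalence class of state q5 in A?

Every state is reachable, so we keep all 7.
P0 = {q0,q2,q3,q4,q6} | {q1,q5}.
On input 0, block {q0,q2,q3,q4,q6} splits into {q3,q4,q6} and {q0,q2}.
Refine {q3,q4,q6} on symbol 0: members go to different blocks, giving {q3,q4} and {q6}.
Split {q0,q2} by δ(·,1) → {q0} and {q2}.
Stable partition: {q3,q4} | {q1,q5} | {q0} | {q6} | {q2} — 5 equivalence classes.
The equivalence class containing q5 is {q1,q5}, of size 2.

2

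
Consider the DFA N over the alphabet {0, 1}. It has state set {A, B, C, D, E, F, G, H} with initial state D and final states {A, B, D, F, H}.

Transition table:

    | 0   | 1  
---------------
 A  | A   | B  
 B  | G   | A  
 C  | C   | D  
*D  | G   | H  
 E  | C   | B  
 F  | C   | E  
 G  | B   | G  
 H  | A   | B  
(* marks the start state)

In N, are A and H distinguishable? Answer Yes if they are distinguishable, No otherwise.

No

States {C,E,F} cannot be reached from the start state, so discard them.
Start with accepting vs non-accepting: {A,B,D,H} | {G}.
Split {A,B,D,H} by δ(·,0) → {A,H} and {B,D}.
No further refinement is possible. Final partition (3 blocks): {A,H} | {G} | {B,D}.
A and H lie in the same block of the stable partition, so they are equivalent — no string distinguishes them.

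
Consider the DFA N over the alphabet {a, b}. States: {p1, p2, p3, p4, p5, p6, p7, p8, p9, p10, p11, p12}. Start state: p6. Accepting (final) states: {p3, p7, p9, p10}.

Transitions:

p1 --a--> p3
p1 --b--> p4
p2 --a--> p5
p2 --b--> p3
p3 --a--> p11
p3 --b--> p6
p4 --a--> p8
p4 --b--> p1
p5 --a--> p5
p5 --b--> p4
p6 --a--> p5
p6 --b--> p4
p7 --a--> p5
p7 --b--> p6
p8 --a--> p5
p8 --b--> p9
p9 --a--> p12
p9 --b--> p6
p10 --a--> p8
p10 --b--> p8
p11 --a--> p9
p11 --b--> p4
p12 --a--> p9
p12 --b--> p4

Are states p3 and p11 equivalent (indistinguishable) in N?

Reachable states from the start: {p1,p3,p4,p5,p6,p8,p9,p11,p12}. Unreachable: {p2,p7,p10} — drop them.
P0 = {p3,p9} | {p1,p4,p5,p6,p8,p11,p12}.
Split {p1,p4,p5,p6,p8,p11,p12} by δ(·,a) → {p4,p5,p6,p8} and {p1,p11,p12}.
Refine {p4,p5,p6,p8} on symbol b: members go to different blocks, giving {p5,p6} and {p4} and {p8}.
Stable partition: {p3,p9} | {p5,p6} | {p1,p11,p12} | {p4} | {p8} — 5 equivalence classes.
p3 and p11 end up in different blocks, so they are distinguishable. For instance, the string 'ε' is accepted from only p3.

No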